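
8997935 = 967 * 9305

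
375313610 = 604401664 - 229088054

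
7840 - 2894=4946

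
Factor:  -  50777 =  - 50777^1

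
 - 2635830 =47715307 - 50351137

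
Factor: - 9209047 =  - 9209047^1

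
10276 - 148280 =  - 138004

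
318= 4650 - 4332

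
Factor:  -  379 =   -  379^1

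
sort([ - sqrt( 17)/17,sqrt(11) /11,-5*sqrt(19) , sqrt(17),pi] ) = [ - 5*sqrt(19), - sqrt( 17 ) /17, sqrt(11)/11,pi,  sqrt( 17) ]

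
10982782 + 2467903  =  13450685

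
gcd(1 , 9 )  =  1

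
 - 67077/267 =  - 22359/89 =- 251.22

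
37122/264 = 140 + 27/44 = 140.61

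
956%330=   296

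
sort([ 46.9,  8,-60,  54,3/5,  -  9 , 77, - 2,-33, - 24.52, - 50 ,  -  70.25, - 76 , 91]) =[ - 76,-70.25, - 60,-50, - 33,-24.52, - 9,-2,3/5,8, 46.9,54,77,  91]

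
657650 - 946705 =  - 289055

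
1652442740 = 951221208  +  701221532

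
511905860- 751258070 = -239352210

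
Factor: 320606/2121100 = 2^( - 1) * 5^( - 2)*11^1 * 13^1*19^1*59^1 * 21211^(- 1)= 160303/1060550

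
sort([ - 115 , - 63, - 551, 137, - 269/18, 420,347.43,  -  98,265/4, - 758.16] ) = [ - 758.16,  -  551 , - 115,-98, - 63,-269/18,265/4,137  ,  347.43, 420]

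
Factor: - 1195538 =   -  2^1*597769^1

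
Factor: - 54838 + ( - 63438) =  -2^2*29569^1=- 118276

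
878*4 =3512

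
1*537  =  537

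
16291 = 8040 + 8251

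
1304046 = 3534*369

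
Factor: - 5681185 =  - 5^1*1136237^1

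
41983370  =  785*53482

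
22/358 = 11/179 = 0.06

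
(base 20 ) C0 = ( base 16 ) F0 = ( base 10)240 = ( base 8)360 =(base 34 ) 72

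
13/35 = 13/35 = 0.37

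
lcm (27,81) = 81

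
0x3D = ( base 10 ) 61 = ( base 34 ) 1r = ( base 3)2021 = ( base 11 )56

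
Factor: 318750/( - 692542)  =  -3^1*5^5 * 17^1 * 59^(  -  1)*5869^( - 1) = - 159375/346271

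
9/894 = 3/298 = 0.01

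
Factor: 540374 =2^1*271^1*997^1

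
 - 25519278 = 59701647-85220925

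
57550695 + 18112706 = 75663401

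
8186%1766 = 1122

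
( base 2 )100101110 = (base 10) 302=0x12e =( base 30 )a2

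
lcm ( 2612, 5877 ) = 23508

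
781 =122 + 659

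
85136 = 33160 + 51976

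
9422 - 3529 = 5893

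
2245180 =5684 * 395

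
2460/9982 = 1230/4991= 0.25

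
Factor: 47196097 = 13^1*17^1*213557^1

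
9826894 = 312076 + 9514818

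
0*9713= 0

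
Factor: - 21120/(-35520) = 22/37 = 2^1*11^1*37^( - 1)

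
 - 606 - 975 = -1581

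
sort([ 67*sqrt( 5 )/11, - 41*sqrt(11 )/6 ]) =[-41*sqrt( 11 )/6,67*sqrt(5)/11]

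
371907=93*3999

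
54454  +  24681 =79135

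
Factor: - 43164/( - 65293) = 2^2*3^2*11^1*109^1*65293^( - 1)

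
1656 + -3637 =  - 1981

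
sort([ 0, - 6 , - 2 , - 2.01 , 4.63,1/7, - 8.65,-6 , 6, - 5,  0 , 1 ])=[-8.65, - 6, - 6,- 5, - 2.01, - 2,0,  0, 1/7, 1 , 4.63, 6 ] 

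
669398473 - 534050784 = 135347689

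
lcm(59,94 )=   5546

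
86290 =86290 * 1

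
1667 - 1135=532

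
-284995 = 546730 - 831725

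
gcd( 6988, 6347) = 1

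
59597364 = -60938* ( - 978) 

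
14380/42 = 342+8/21 = 342.38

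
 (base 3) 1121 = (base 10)43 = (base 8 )53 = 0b101011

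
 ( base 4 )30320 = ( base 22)1FA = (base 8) 1470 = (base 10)824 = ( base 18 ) 29E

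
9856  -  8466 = 1390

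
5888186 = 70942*83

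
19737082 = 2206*8947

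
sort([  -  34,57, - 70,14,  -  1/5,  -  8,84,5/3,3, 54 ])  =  [ -70,-34,-8, - 1/5,  5/3,3,14, 54, 57,84]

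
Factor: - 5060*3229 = -16338740= -2^2 * 5^1 * 11^1*23^1 * 3229^1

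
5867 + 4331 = 10198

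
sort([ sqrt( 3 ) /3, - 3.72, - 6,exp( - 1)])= [ - 6 , - 3.72,  exp( - 1), sqrt( 3 )/3]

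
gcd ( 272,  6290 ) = 34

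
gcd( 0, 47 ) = 47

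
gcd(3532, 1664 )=4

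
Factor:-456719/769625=-5^ (  -  3 )*47^(  -  1 )* 59^1 * 131^( -1)*7741^1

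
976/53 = 18+22/53 = 18.42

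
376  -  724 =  - 348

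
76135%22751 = 7882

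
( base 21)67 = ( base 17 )7e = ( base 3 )11221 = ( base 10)133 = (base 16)85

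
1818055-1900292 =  - 82237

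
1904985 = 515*3699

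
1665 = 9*185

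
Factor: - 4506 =  -  2^1*3^1*751^1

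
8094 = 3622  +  4472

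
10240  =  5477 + 4763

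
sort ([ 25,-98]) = [ - 98, 25 ] 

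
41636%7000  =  6636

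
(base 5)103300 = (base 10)3575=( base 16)DF7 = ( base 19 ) 9H3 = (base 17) c65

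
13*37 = 481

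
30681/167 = 183+ 120/167=183.72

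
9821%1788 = 881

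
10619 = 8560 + 2059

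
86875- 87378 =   -  503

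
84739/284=298 + 107/284  =  298.38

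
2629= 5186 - 2557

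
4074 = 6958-2884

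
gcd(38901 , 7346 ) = 1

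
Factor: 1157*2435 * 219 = 616987605 = 3^1*5^1*13^1*73^1*89^1*487^1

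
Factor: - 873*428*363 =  - 135632772 = - 2^2*3^3*11^2*97^1*107^1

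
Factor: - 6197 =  -6197^1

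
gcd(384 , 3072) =384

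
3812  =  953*4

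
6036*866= 5227176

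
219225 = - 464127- - 683352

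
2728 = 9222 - 6494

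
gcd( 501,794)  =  1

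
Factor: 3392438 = 2^1*7^1*167^1 * 1451^1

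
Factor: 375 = 3^1*5^3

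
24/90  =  4/15 = 0.27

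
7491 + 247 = 7738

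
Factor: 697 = 17^1 * 41^1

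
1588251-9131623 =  - 7543372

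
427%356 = 71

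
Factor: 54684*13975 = 764208900  =  2^2*3^2*5^2*7^2 * 13^1 * 31^1*43^1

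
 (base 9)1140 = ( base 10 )846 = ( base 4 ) 31032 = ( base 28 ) 126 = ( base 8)1516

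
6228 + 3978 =10206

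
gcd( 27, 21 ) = 3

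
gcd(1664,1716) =52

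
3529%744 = 553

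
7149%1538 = 997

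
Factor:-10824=-2^3*3^1 * 11^1*41^1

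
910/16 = 455/8= 56.88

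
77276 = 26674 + 50602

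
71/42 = 71/42 = 1.69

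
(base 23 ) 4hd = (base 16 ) 9D8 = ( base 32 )2EO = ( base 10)2520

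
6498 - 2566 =3932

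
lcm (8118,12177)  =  24354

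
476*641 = 305116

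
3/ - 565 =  - 3/565 = -0.01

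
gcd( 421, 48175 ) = 1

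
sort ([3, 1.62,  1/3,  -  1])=[ - 1,1/3, 1.62,  3 ]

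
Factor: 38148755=5^1* 31^1*246121^1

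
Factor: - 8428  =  -2^2*7^2*43^1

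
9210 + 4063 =13273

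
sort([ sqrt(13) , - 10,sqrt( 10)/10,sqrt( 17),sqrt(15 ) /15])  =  [- 10,  sqrt(15)/15, sqrt( 10)/10,sqrt(13 ),sqrt( 17)] 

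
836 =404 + 432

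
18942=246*77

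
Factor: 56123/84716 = 2^(-2)*21179^ ( - 1) * 56123^1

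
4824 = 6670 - 1846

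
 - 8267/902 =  - 8267/902 = -9.17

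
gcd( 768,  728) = 8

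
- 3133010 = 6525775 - 9658785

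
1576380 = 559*2820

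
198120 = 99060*2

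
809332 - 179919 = 629413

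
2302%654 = 340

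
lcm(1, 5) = 5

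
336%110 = 6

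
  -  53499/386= - 139 + 155/386 = - 138.60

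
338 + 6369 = 6707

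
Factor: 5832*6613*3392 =2^9*3^6 * 17^1*53^1 * 389^1 = 130819318272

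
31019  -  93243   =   - 62224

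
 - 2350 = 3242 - 5592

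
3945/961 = 3945/961 =4.11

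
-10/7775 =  - 1 + 1553/1555 =- 0.00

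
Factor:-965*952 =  - 918680 = -2^3*5^1*7^1*17^1*193^1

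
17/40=17/40 = 0.42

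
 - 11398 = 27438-38836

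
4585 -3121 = 1464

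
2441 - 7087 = -4646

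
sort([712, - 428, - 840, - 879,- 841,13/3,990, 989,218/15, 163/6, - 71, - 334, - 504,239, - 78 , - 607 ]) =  [ - 879, - 841,- 840,-607,-504,  -  428, - 334, -78, - 71,  13/3,  218/15,  163/6,  239,712 , 989, 990]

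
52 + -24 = 28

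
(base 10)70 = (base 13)55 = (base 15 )4A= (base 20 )3A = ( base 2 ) 1000110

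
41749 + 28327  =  70076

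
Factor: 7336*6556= 2^5*7^1 *11^1*131^1*149^1 = 48094816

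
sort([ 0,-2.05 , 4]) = [  -  2.05,0, 4]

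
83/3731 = 83/3731=0.02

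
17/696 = 17/696  =  0.02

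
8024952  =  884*9078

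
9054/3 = 3018=3018.00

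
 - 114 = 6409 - 6523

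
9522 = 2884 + 6638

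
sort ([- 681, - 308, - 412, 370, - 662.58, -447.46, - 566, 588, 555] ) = [ - 681, - 662.58, - 566, - 447.46,  -  412,-308, 370, 555,588]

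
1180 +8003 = 9183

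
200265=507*395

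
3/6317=3/6317=0.00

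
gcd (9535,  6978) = 1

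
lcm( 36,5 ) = 180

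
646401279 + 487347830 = 1133749109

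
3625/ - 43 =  - 85 + 30/43 = - 84.30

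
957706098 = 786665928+171040170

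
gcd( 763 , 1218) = 7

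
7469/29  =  7469/29 = 257.55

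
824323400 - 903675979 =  - 79352579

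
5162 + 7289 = 12451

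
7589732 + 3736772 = 11326504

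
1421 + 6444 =7865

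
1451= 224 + 1227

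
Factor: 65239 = 65239^1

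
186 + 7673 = 7859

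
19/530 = 19/530  =  0.04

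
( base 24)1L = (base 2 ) 101101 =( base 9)50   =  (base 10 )45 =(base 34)1b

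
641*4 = 2564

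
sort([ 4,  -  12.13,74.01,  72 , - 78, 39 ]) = [  -  78, - 12.13, 4,39,  72, 74.01 ] 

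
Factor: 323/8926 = 2^( - 1)*17^1*19^1*4463^( - 1 )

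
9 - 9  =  0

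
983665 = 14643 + 969022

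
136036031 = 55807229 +80228802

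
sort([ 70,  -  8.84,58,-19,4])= [-19, - 8.84, 4,58,70] 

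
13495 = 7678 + 5817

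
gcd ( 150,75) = 75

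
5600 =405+5195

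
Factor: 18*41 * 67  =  49446 = 2^1*3^2*41^1*67^1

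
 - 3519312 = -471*7472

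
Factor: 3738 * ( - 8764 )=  - 32759832 = -  2^3*3^1*7^2*89^1*  313^1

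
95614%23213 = 2762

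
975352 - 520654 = 454698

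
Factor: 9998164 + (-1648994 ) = 2^1*5^1* 19^1*43943^1 = 8349170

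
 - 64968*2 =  - 129936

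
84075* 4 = 336300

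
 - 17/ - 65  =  17/65 = 0.26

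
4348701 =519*8379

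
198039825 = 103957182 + 94082643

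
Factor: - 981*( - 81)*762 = 2^1*3^7*109^1*127^1=60549282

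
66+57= 123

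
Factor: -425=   -  5^2*17^1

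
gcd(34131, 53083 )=1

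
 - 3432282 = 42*( - 81721 )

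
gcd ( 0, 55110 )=55110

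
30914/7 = 4416 + 2/7  =  4416.29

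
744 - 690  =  54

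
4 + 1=5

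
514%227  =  60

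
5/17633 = 5/17633 = 0.00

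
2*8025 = 16050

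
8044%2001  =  40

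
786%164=130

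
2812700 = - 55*( - 51140 )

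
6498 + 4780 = 11278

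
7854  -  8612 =-758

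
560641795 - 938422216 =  - 377780421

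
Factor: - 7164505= -5^1*211^1*6791^1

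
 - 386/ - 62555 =386/62555 = 0.01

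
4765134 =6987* 682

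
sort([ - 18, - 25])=[ - 25, - 18 ] 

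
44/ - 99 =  - 4/9 = -0.44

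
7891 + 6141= 14032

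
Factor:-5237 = - 5237^1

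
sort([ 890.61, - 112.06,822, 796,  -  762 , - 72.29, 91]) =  [ - 762, - 112.06, - 72.29,91, 796, 822, 890.61 ]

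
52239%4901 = 3229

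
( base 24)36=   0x4E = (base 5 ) 303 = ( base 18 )46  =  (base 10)78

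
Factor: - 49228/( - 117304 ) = 2^( - 1)*11^(-1)*43^(  -  1)*397^1 = 397/946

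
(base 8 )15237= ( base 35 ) 5jp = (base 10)6815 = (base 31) 72q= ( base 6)51315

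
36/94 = 18/47 = 0.38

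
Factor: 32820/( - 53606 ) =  - 30/49  =  - 2^1 * 3^1*5^1*7^( - 2 ) 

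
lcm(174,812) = 2436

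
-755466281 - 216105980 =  - 971572261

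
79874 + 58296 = 138170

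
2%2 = 0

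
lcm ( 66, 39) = 858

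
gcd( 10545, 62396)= 19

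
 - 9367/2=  - 4684 + 1/2 =- 4683.50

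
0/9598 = 0 = 0.00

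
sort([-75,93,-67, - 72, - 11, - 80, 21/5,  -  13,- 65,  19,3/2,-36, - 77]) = [ - 80,-77 , - 75 , -72, - 67, - 65,  -  36, - 13,  -  11, 3/2,21/5,19,93] 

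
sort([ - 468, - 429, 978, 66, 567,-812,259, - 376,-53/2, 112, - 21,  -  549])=[ - 812,-549, - 468, - 429,-376,-53/2, - 21, 66, 112,259, 567,978 ] 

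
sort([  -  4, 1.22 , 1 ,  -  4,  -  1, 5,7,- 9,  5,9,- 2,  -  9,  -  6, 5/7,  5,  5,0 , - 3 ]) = [ - 9 ,  -  9, - 6, -4,  -  4,-3,-2,-1,  0, 5/7, 1,1.22, 5,  5,5, 5, 7, 9]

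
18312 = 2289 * 8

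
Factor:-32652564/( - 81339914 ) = 2^1* 3^1*7^1*19^1*23^(  -  1 )*41^1 * 137^ ( - 1 )*499^1 * 12907^( - 1 ) = 16326282/40669957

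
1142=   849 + 293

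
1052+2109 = 3161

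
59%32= 27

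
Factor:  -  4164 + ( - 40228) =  - 44392  =  -2^3*31^1 * 179^1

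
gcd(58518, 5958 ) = 18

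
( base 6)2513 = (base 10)621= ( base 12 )439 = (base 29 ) LC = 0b1001101101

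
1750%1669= 81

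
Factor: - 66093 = -3^1*22031^1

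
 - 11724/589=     -  11724/589 = - 19.90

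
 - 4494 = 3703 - 8197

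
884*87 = 76908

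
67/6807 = 67/6807 = 0.01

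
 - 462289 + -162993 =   -  625282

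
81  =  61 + 20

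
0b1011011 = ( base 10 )91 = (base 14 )67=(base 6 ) 231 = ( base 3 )10101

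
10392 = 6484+3908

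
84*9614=807576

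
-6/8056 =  - 3/4028 = - 0.00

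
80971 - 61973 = 18998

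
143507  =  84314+59193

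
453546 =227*1998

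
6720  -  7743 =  - 1023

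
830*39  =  32370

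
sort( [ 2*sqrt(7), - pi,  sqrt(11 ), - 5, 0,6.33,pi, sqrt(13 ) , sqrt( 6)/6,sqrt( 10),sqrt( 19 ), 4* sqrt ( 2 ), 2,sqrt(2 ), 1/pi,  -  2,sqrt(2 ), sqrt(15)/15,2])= [  -  5, - pi , - 2,0,sqrt( 15) /15, 1/pi , sqrt(6 ) /6, sqrt(2) , sqrt(2 ), 2,2, pi,sqrt( 10 ),sqrt(11), sqrt(13 ),sqrt( 19),2*sqrt(7), 4*sqrt ( 2),6.33] 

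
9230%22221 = 9230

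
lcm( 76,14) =532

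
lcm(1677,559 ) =1677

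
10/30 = 1/3 = 0.33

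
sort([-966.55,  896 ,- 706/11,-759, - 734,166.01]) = [ - 966.55,-759,-734  , - 706/11,  166.01, 896]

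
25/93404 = 25/93404 = 0.00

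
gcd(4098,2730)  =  6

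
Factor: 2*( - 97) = -2^1*97^1 = - 194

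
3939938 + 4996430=8936368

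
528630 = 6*88105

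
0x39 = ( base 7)111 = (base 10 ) 57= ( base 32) 1P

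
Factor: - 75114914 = - 2^1* 7^1 * 5365351^1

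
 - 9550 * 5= -47750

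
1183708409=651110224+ 532598185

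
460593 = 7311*63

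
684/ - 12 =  - 57 + 0/1 = - 57.00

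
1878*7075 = 13286850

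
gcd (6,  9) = 3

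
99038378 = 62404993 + 36633385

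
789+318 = 1107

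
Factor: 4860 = 2^2 * 3^5*5^1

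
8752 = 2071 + 6681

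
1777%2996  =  1777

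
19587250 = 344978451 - 325391201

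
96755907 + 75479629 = 172235536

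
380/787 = 380/787 = 0.48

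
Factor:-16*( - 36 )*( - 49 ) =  - 2^6*3^2*7^2 = -28224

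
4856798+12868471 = 17725269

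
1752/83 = 21+9/83 = 21.11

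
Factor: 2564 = 2^2*641^1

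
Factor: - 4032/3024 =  - 2^2*3^(-1) = - 4/3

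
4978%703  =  57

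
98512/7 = 98512/7 =14073.14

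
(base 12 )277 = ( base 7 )1051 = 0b101111011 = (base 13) 232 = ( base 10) 379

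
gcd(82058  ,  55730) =2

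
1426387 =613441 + 812946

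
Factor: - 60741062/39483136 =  - 2^( - 7)*7^( - 1 )*11^(-1)*19^1*2003^ ( - 1 )*1598449^1   =  - 30370531/19741568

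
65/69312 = 65/69312 = 0.00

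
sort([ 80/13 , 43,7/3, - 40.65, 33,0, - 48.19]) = [ - 48.19, - 40.65,0, 7/3, 80/13 , 33, 43 ] 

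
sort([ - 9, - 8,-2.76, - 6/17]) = [ - 9, - 8, - 2.76, - 6/17] 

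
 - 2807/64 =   -  44 + 9/64 = - 43.86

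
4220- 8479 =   -  4259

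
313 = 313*1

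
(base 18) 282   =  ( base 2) 1100011010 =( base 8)1432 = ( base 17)2CC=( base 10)794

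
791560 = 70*11308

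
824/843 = 824/843 =0.98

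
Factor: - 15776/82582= - 2^4*17^1*29^1*157^( - 1)*263^( - 1 ) =- 7888/41291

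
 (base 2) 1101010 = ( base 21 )51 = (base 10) 106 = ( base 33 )37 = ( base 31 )3d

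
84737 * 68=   5762116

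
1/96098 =1/96098 = 0.00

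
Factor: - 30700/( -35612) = 5^2*29^( - 1)=25/29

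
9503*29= 275587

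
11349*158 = 1793142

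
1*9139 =9139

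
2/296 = 1/148 = 0.01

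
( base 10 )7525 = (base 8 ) 16545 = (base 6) 54501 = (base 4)1311211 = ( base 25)c10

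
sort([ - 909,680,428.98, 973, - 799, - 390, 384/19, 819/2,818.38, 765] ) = [ - 909, - 799, - 390, 384/19,819/2, 428.98,680  ,  765, 818.38,973] 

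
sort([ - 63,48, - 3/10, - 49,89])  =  [ - 63, - 49 , - 3/10,  48 , 89]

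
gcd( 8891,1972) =17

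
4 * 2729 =10916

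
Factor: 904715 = 5^1 * 7^1*25849^1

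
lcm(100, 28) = 700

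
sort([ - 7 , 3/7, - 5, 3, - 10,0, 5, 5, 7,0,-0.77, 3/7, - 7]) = [  -  10,-7,  -  7, -5, - 0.77, 0,0, 3/7, 3/7, 3 , 5, 5,7] 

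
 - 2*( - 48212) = 96424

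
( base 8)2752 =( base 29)1n6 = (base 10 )1514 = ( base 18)4C2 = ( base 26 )266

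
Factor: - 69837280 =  - 2^5 * 5^1*436483^1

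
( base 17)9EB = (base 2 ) 101100100010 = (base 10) 2850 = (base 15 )CA0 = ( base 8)5442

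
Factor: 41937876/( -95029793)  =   - 2^2*3^2*1164941^1 *95029793^ (  -  1)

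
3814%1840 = 134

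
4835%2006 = 823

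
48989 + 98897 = 147886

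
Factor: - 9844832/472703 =-2^5*7^(- 2)*11^(-1)*877^ (-1)*307651^1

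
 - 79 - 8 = -87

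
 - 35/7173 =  - 1 +7138/7173  =  -  0.00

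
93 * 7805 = 725865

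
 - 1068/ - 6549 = 356/2183 = 0.16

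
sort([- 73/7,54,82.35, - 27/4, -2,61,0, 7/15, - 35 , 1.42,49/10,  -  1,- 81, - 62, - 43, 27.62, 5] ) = [ - 81,  -  62, - 43, - 35 ,-73/7,-27/4, - 2, - 1 , 0, 7/15, 1.42, 49/10 , 5 , 27.62 , 54, 61,82.35]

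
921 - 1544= - 623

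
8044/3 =2681 + 1/3 =2681.33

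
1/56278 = 1/56278 = 0.00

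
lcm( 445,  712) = 3560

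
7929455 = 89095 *89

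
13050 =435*30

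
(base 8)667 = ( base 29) F4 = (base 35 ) CJ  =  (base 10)439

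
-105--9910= 9805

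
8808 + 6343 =15151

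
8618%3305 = 2008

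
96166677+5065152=101231829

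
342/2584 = 9/68 = 0.13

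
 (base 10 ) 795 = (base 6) 3403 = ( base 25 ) 16k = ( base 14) 40B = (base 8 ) 1433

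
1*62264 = 62264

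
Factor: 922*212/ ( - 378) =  - 97732/189=- 2^2*3^( - 3 )* 7^( - 1)*53^1 * 461^1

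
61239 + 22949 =84188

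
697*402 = 280194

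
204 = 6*34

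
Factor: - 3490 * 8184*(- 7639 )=2^4*3^1*5^1*11^1*31^1*  349^1 * 7639^1  =  218186340240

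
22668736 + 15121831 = 37790567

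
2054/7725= 2054/7725 = 0.27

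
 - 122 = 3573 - 3695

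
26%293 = 26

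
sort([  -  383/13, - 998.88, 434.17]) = [- 998.88, - 383/13,434.17]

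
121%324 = 121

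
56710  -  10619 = 46091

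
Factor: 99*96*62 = 2^6*3^3*11^1*31^1 = 589248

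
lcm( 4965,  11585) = 34755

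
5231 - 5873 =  - 642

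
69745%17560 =17065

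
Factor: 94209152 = 2^7* 491^1 * 1499^1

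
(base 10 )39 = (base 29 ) 1A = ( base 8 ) 47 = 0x27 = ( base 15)29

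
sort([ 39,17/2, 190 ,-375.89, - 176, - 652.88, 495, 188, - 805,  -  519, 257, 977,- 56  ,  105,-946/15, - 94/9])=[ - 805, - 652.88,-519,  -  375.89, - 176, - 946/15, -56,-94/9, 17/2, 39,105, 188, 190,257,495,  977 ]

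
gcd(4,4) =4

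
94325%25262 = 18539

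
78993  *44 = 3475692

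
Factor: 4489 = 67^2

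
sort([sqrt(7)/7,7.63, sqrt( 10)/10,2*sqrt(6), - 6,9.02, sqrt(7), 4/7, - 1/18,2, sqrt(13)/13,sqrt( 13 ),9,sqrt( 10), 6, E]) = [ -6, - 1/18,sqrt ( 13)/13,sqrt ( 10 ) /10 , sqrt( 7) /7, 4/7,2,sqrt( 7),E, sqrt( 10 ),sqrt( 13),2*sqrt(6),6,7.63,9  ,  9.02]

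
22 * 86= 1892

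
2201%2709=2201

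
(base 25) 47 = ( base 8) 153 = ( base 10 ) 107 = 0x6b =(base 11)98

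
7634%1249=140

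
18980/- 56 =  - 339 + 1/14 = -338.93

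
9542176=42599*224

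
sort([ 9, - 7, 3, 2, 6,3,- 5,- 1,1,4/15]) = [-7, - 5,  -  1 , 4/15, 1, 2,3, 3, 6, 9]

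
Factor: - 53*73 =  - 53^1 *73^1 = - 3869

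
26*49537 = 1287962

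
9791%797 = 227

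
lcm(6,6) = 6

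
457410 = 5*91482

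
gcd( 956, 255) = 1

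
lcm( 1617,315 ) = 24255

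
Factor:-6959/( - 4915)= 5^( - 1 )*983^( - 1)*6959^1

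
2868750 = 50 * 57375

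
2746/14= 196 + 1/7 = 196.14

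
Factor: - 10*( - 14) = 2^2*5^1*7^1 = 140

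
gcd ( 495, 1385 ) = 5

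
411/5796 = 137/1932 = 0.07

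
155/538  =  155/538 = 0.29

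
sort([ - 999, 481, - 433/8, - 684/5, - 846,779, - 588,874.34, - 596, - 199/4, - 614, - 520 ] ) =[ - 999, - 846, - 614,-596,-588,-520 ,-684/5, - 433/8, - 199/4, 481, 779,874.34 ]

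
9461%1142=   325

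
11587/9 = 11587/9 = 1287.44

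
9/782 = 9/782=0.01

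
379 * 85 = 32215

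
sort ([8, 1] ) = [ 1, 8]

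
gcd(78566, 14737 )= 1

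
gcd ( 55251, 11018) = 7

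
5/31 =5/31 = 0.16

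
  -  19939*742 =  - 14794738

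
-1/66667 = - 1/66667 = - 0.00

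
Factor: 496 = 2^4 * 31^1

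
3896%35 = 11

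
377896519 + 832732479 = 1210628998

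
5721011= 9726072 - 4005061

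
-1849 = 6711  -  8560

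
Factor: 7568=2^4*11^1 * 43^1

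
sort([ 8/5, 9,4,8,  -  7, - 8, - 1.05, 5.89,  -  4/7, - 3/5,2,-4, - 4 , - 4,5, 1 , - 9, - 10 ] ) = [  -  10, - 9, - 8, - 7, - 4, - 4,-4,-1.05, - 3/5, - 4/7,1,  8/5, 2, 4, 5 , 5.89 , 8 , 9 ]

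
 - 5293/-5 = 1058+3/5 = 1058.60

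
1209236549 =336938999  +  872297550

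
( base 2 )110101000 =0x1a8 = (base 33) cs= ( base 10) 424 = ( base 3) 120201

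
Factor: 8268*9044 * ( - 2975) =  - 2^4* 3^1 * 5^2* 7^2*13^1*17^2* 19^1*53^1 =-222457981200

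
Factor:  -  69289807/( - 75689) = 17^1*75689^(  -  1 )*4075871^1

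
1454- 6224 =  - 4770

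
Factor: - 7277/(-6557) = 19^1*79^( - 1 ) * 83^ ( - 1) *383^1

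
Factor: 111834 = 2^1*3^3*19^1* 109^1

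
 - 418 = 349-767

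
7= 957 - 950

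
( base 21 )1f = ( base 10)36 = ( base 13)2a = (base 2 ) 100100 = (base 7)51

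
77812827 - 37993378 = 39819449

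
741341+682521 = 1423862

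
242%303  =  242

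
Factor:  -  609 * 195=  - 3^2*5^1*7^1*13^1*29^1 = -118755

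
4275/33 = 129 + 6/11 = 129.55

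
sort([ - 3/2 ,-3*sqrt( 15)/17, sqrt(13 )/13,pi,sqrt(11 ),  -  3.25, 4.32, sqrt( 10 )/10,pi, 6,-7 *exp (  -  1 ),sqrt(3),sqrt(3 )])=[-3.25,  -  7*exp(-1), - 3/2, - 3*sqrt( 15)/17,sqrt( 13 ) /13, sqrt(10 )/10 , sqrt(3) , sqrt (3), pi,pi,sqrt( 11),  4.32,6 ]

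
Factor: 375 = 3^1*5^3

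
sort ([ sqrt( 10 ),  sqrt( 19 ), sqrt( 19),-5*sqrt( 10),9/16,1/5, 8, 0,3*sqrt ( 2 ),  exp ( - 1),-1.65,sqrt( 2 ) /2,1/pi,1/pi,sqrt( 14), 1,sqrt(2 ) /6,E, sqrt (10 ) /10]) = [ - 5*  sqrt( 10 ), - 1.65,0, 1/5,  sqrt(2) /6,sqrt( 10)/10,1/pi,1/pi,  exp(  -  1),9/16,  sqrt (2)/2, 1,E,sqrt( 10),sqrt (14),  3*sqrt( 2 ) , sqrt( 19),sqrt( 19 ),8]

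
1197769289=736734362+461034927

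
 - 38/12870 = - 19/6435 = - 0.00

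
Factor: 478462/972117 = 2^1*3^( - 2)*108013^( - 1)*239231^1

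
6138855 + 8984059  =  15122914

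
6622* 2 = 13244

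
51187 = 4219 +46968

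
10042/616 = 16  +  93/308 = 16.30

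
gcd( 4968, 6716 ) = 92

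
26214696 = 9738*2692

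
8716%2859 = 139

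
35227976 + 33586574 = 68814550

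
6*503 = 3018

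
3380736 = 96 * 35216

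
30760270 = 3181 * 9670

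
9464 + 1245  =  10709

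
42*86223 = 3621366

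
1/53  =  1/53 = 0.02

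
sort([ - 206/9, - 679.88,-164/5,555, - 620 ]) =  [ - 679.88, - 620, - 164/5, - 206/9, 555] 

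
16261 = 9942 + 6319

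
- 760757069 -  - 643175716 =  - 117581353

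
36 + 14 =50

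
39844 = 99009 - 59165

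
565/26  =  21 +19/26  =  21.73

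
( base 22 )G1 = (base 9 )432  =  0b101100001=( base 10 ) 353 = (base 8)541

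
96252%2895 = 717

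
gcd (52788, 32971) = 1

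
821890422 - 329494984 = 492395438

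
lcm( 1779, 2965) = 8895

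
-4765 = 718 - 5483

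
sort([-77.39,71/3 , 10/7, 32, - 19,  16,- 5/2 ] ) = [- 77.39, - 19,-5/2  ,  10/7, 16,71/3,  32 ] 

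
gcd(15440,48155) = 5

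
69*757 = 52233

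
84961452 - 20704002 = 64257450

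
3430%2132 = 1298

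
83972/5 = 16794+2/5 = 16794.40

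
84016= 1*84016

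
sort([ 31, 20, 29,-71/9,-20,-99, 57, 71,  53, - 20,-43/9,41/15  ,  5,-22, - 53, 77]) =[-99, - 53,-22, - 20,-20, - 71/9,  -  43/9, 41/15,5, 20,29,31, 53, 57, 71, 77 ]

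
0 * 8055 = 0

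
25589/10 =2558 + 9/10=2558.90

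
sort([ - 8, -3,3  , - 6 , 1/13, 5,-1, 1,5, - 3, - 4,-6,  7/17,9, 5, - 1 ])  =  [-8, - 6,-6 , - 4,-3, - 3 , - 1,-1, 1/13, 7/17, 1, 3 , 5,5,  5, 9 ]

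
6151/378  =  6151/378 =16.27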